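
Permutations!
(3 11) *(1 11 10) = (1 11 3 10) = [0, 11, 2, 10, 4, 5, 6, 7, 8, 9, 1, 3]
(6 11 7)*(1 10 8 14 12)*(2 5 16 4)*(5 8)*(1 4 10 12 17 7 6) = [0, 12, 8, 3, 2, 16, 11, 1, 14, 9, 5, 6, 4, 13, 17, 15, 10, 7] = (1 12 4 2 8 14 17 7)(5 16 10)(6 11)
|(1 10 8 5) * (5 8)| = |(1 10 5)| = 3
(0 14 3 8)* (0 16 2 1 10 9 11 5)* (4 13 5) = (0 14 3 8 16 2 1 10 9 11 4 13 5) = [14, 10, 1, 8, 13, 0, 6, 7, 16, 11, 9, 4, 12, 5, 3, 15, 2]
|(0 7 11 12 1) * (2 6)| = |(0 7 11 12 1)(2 6)| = 10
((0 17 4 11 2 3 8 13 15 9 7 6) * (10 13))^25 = ((0 17 4 11 2 3 8 10 13 15 9 7 6))^25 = (0 6 7 9 15 13 10 8 3 2 11 4 17)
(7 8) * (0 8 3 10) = (0 8 7 3 10) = [8, 1, 2, 10, 4, 5, 6, 3, 7, 9, 0]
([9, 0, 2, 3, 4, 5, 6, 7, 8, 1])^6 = [0, 1, 2, 3, 4, 5, 6, 7, 8, 9]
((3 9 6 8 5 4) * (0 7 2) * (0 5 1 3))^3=(0 5 7 4 2)(1 6 3 8 9)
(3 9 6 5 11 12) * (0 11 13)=(0 11 12 3 9 6 5 13)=[11, 1, 2, 9, 4, 13, 5, 7, 8, 6, 10, 12, 3, 0]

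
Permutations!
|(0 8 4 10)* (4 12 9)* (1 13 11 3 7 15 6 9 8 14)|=12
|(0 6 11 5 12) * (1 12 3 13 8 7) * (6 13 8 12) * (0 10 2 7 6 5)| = |(0 13 12 10 2 7 1 5 3 8 6 11)| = 12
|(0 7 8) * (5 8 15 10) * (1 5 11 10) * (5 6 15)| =|(0 7 5 8)(1 6 15)(10 11)| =12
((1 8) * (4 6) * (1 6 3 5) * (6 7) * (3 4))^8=(1 7 3)(5 8 6)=((1 8 7 6 3 5))^8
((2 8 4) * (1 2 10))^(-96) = (1 10 4 8 2)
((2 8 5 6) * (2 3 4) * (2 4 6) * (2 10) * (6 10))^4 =((2 8 5 6 3 10))^4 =(2 3 5)(6 8 10)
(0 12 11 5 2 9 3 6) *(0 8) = (0 12 11 5 2 9 3 6 8) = [12, 1, 9, 6, 4, 2, 8, 7, 0, 3, 10, 5, 11]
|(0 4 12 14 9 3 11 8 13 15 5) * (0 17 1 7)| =|(0 4 12 14 9 3 11 8 13 15 5 17 1 7)| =14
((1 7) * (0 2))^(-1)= ((0 2)(1 7))^(-1)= (0 2)(1 7)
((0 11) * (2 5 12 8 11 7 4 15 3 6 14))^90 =((0 7 4 15 3 6 14 2 5 12 8 11))^90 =(0 14)(2 7)(3 8)(4 5)(6 11)(12 15)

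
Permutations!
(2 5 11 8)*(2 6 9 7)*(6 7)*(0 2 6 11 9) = (0 2 5 9 11 8 7 6) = [2, 1, 5, 3, 4, 9, 0, 6, 7, 11, 10, 8]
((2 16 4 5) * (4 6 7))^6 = (16)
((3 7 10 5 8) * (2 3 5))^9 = (2 3 7 10)(5 8)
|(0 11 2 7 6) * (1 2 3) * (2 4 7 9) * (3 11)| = 6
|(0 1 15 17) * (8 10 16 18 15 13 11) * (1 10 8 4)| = 12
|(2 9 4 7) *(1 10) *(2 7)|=6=|(1 10)(2 9 4)|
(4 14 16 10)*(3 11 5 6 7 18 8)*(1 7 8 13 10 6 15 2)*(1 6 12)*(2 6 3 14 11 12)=(1 7 18 13 10 4 11 5 15 6 8 14 16 2 3 12)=[0, 7, 3, 12, 11, 15, 8, 18, 14, 9, 4, 5, 1, 10, 16, 6, 2, 17, 13]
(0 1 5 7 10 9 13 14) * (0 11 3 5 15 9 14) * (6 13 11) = [1, 15, 2, 5, 4, 7, 13, 10, 8, 11, 14, 3, 12, 0, 6, 9] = (0 1 15 9 11 3 5 7 10 14 6 13)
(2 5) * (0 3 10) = (0 3 10)(2 5) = [3, 1, 5, 10, 4, 2, 6, 7, 8, 9, 0]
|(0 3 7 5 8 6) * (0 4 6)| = 10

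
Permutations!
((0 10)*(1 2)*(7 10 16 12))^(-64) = (0 16 12 7 10)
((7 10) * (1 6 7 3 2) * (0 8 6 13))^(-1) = ((0 8 6 7 10 3 2 1 13))^(-1) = (0 13 1 2 3 10 7 6 8)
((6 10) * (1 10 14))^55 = ((1 10 6 14))^55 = (1 14 6 10)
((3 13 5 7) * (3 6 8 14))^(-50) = (3 14 8 6 7 5 13)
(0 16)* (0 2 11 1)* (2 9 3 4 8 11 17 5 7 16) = (0 2 17 5 7 16 9 3 4 8 11 1) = [2, 0, 17, 4, 8, 7, 6, 16, 11, 3, 10, 1, 12, 13, 14, 15, 9, 5]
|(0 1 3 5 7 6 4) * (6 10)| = |(0 1 3 5 7 10 6 4)| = 8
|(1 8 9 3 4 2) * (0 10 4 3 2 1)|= |(0 10 4 1 8 9 2)|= 7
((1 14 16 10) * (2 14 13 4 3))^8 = (16)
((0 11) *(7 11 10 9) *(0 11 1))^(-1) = ((11)(0 10 9 7 1))^(-1) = (11)(0 1 7 9 10)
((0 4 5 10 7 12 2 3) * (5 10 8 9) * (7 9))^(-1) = (0 3 2 12 7 8 5 9 10 4)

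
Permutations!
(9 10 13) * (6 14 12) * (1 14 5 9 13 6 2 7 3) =(1 14 12 2 7 3)(5 9 10 6) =[0, 14, 7, 1, 4, 9, 5, 3, 8, 10, 6, 11, 2, 13, 12]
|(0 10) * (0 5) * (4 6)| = 6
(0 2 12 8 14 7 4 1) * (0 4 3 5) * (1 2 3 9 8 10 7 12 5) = [3, 4, 5, 1, 2, 0, 6, 9, 14, 8, 7, 11, 10, 13, 12] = (0 3 1 4 2 5)(7 9 8 14 12 10)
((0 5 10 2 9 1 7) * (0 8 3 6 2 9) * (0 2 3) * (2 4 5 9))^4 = ((0 9 1 7 8)(2 4 5 10)(3 6))^4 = (10)(0 8 7 1 9)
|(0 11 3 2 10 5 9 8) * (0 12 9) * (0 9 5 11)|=4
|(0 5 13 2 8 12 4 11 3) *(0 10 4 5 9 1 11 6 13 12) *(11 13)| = |(0 9 1 13 2 8)(3 10 4 6 11)(5 12)| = 30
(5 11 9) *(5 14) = (5 11 9 14) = [0, 1, 2, 3, 4, 11, 6, 7, 8, 14, 10, 9, 12, 13, 5]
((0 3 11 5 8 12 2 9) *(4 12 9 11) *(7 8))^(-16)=((0 3 4 12 2 11 5 7 8 9))^(-16)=(0 2 8 4 5)(3 11 9 12 7)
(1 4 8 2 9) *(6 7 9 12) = (1 4 8 2 12 6 7 9) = [0, 4, 12, 3, 8, 5, 7, 9, 2, 1, 10, 11, 6]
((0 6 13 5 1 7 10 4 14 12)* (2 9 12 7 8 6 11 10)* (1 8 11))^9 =(0 12 9 2 7 14 4 10 11 1)(5 8 6 13)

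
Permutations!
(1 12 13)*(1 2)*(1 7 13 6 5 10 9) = [0, 12, 7, 3, 4, 10, 5, 13, 8, 1, 9, 11, 6, 2] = (1 12 6 5 10 9)(2 7 13)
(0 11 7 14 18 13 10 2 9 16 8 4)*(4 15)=[11, 1, 9, 3, 0, 5, 6, 14, 15, 16, 2, 7, 12, 10, 18, 4, 8, 17, 13]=(0 11 7 14 18 13 10 2 9 16 8 15 4)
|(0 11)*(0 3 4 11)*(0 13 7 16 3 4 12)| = 6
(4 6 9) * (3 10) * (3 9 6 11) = [0, 1, 2, 10, 11, 5, 6, 7, 8, 4, 9, 3] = (3 10 9 4 11)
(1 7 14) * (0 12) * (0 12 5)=(0 5)(1 7 14)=[5, 7, 2, 3, 4, 0, 6, 14, 8, 9, 10, 11, 12, 13, 1]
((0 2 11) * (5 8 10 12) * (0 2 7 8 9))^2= (0 8 12 9 7 10 5)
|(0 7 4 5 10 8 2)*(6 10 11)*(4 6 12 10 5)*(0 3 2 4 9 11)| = |(0 7 6 5)(2 3)(4 9 11 12 10 8)| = 12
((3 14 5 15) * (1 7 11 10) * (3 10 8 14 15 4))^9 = ((1 7 11 8 14 5 4 3 15 10))^9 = (1 10 15 3 4 5 14 8 11 7)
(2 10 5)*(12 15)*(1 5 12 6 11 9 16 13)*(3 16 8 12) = (1 5 2 10 3 16 13)(6 11 9 8 12 15) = [0, 5, 10, 16, 4, 2, 11, 7, 12, 8, 3, 9, 15, 1, 14, 6, 13]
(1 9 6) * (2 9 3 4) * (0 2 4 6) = (0 2 9)(1 3 6) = [2, 3, 9, 6, 4, 5, 1, 7, 8, 0]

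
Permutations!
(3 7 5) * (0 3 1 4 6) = (0 3 7 5 1 4 6) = [3, 4, 2, 7, 6, 1, 0, 5]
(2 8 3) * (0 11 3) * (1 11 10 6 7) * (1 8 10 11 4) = (0 11 3 2 10 6 7 8)(1 4) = [11, 4, 10, 2, 1, 5, 7, 8, 0, 9, 6, 3]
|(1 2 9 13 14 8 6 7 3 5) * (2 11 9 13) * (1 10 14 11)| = 28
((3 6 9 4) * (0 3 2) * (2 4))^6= ((0 3 6 9 2))^6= (0 3 6 9 2)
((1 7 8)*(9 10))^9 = (9 10)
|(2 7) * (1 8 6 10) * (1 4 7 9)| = |(1 8 6 10 4 7 2 9)| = 8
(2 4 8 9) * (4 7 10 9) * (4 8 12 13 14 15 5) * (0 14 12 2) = (0 14 15 5 4 2 7 10 9)(12 13) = [14, 1, 7, 3, 2, 4, 6, 10, 8, 0, 9, 11, 13, 12, 15, 5]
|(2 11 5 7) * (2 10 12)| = 6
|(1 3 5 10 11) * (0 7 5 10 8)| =4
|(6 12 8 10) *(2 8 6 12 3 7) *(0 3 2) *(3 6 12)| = 7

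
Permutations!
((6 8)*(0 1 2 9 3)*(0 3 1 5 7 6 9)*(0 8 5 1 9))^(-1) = ((9)(0 1 2 8)(5 7 6))^(-1) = (9)(0 8 2 1)(5 6 7)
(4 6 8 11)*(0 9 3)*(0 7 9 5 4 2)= (0 5 4 6 8 11 2)(3 7 9)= [5, 1, 0, 7, 6, 4, 8, 9, 11, 3, 10, 2]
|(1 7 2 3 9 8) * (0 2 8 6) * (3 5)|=|(0 2 5 3 9 6)(1 7 8)|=6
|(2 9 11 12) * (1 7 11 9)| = 5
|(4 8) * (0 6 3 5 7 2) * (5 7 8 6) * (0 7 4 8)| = 6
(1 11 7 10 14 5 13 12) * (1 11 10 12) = (1 10 14 5 13)(7 12 11) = [0, 10, 2, 3, 4, 13, 6, 12, 8, 9, 14, 7, 11, 1, 5]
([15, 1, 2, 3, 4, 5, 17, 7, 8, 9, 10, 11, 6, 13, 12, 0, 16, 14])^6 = (6 14)(12 17)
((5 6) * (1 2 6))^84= ((1 2 6 5))^84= (6)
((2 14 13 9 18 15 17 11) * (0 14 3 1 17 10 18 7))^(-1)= (0 7 9 13 14)(1 3 2 11 17)(10 15 18)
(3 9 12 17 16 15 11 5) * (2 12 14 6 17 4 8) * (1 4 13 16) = (1 4 8 2 12 13 16 15 11 5 3 9 14 6 17) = [0, 4, 12, 9, 8, 3, 17, 7, 2, 14, 10, 5, 13, 16, 6, 11, 15, 1]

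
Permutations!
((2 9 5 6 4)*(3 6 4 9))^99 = (2 9)(3 5)(4 6)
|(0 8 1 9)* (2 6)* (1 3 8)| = 6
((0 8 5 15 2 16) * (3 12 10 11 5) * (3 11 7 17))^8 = ((0 8 11 5 15 2 16)(3 12 10 7 17))^8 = (0 8 11 5 15 2 16)(3 7 12 17 10)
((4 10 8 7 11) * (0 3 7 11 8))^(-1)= ((0 3 7 8 11 4 10))^(-1)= (0 10 4 11 8 7 3)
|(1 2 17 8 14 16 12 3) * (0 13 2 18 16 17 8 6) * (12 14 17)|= 6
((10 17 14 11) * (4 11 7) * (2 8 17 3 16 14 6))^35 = ((2 8 17 6)(3 16 14 7 4 11 10))^35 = (2 6 17 8)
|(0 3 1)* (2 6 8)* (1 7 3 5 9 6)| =|(0 5 9 6 8 2 1)(3 7)| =14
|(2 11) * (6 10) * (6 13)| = |(2 11)(6 10 13)| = 6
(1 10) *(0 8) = (0 8)(1 10) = [8, 10, 2, 3, 4, 5, 6, 7, 0, 9, 1]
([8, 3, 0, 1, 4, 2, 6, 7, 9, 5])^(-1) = (0 2 5 9 8)(1 3)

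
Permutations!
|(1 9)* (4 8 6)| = 6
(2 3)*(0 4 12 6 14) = (0 4 12 6 14)(2 3) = [4, 1, 3, 2, 12, 5, 14, 7, 8, 9, 10, 11, 6, 13, 0]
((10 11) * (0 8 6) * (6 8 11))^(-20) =(11)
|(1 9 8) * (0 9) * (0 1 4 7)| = |(0 9 8 4 7)| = 5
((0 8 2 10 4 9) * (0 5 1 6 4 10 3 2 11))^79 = (0 8 11)(1 5 9 4 6)(2 3)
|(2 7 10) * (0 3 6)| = 3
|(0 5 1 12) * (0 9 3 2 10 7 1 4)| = |(0 5 4)(1 12 9 3 2 10 7)| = 21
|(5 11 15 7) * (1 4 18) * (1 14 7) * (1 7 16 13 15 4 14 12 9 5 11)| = 12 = |(1 14 16 13 15 7 11 4 18 12 9 5)|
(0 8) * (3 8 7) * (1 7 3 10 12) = (0 3 8)(1 7 10 12) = [3, 7, 2, 8, 4, 5, 6, 10, 0, 9, 12, 11, 1]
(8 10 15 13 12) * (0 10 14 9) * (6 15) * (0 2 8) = (0 10 6 15 13 12)(2 8 14 9) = [10, 1, 8, 3, 4, 5, 15, 7, 14, 2, 6, 11, 0, 12, 9, 13]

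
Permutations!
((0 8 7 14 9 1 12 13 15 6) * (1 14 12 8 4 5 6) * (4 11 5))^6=((0 11 5 6)(1 8 7 12 13 15)(9 14))^6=(15)(0 5)(6 11)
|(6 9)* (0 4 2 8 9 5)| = |(0 4 2 8 9 6 5)| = 7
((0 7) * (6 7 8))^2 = (0 6)(7 8)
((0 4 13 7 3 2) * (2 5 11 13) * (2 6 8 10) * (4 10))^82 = ((0 10 2)(3 5 11 13 7)(4 6 8))^82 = (0 10 2)(3 11 7 5 13)(4 6 8)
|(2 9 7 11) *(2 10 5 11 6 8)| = 15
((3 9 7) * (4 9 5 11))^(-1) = ((3 5 11 4 9 7))^(-1) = (3 7 9 4 11 5)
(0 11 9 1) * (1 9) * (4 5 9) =(0 11 1)(4 5 9) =[11, 0, 2, 3, 5, 9, 6, 7, 8, 4, 10, 1]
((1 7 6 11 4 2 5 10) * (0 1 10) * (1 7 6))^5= (0 4 1 5 11 7 2 6)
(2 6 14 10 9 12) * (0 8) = (0 8)(2 6 14 10 9 12) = [8, 1, 6, 3, 4, 5, 14, 7, 0, 12, 9, 11, 2, 13, 10]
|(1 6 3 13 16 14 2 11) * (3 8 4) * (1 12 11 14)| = |(1 6 8 4 3 13 16)(2 14)(11 12)| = 14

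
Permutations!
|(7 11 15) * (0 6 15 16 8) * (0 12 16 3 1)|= 21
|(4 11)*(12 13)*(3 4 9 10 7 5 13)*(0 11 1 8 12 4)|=|(0 11 9 10 7 5 13 4 1 8 12 3)|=12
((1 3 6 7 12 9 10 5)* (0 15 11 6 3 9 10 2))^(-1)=(0 2 9 1 5 10 12 7 6 11 15)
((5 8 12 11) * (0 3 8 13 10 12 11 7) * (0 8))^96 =((0 3)(5 13 10 12 7 8 11))^96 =(5 8 12 13 11 7 10)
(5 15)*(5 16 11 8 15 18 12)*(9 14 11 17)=(5 18 12)(8 15 16 17 9 14 11)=[0, 1, 2, 3, 4, 18, 6, 7, 15, 14, 10, 8, 5, 13, 11, 16, 17, 9, 12]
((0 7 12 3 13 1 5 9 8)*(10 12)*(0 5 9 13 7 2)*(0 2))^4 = (1 13 5 8 9)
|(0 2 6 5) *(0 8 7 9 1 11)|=|(0 2 6 5 8 7 9 1 11)|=9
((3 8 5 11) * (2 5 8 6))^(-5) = (11)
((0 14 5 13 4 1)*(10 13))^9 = ((0 14 5 10 13 4 1))^9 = (0 5 13 1 14 10 4)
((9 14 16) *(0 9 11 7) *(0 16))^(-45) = (16)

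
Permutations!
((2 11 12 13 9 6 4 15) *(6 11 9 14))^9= (15)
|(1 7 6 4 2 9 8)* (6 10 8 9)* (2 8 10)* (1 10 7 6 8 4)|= 4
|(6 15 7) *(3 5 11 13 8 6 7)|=|(3 5 11 13 8 6 15)|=7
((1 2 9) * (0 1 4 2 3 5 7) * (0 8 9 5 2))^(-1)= (0 4 9 8 7 5 2 3 1)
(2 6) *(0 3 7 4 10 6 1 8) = (0 3 7 4 10 6 2 1 8) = [3, 8, 1, 7, 10, 5, 2, 4, 0, 9, 6]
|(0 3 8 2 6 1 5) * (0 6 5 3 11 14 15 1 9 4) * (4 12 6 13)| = |(0 11 14 15 1 3 8 2 5 13 4)(6 9 12)| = 33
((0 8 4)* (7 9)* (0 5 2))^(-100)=(9)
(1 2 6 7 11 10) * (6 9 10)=[0, 2, 9, 3, 4, 5, 7, 11, 8, 10, 1, 6]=(1 2 9 10)(6 7 11)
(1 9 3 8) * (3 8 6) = [0, 9, 2, 6, 4, 5, 3, 7, 1, 8] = (1 9 8)(3 6)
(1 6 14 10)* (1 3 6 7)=(1 7)(3 6 14 10)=[0, 7, 2, 6, 4, 5, 14, 1, 8, 9, 3, 11, 12, 13, 10]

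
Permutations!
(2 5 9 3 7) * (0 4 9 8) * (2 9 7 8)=(0 4 7 9 3 8)(2 5)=[4, 1, 5, 8, 7, 2, 6, 9, 0, 3]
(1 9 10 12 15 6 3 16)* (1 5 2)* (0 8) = (0 8)(1 9 10 12 15 6 3 16 5 2) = [8, 9, 1, 16, 4, 2, 3, 7, 0, 10, 12, 11, 15, 13, 14, 6, 5]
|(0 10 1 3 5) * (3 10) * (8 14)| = 6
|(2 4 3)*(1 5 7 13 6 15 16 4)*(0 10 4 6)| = 9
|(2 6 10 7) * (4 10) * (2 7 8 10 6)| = |(4 6)(8 10)| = 2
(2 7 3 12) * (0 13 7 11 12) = [13, 1, 11, 0, 4, 5, 6, 3, 8, 9, 10, 12, 2, 7] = (0 13 7 3)(2 11 12)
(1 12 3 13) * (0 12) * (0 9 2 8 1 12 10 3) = (0 10 3 13 12)(1 9 2 8) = [10, 9, 8, 13, 4, 5, 6, 7, 1, 2, 3, 11, 0, 12]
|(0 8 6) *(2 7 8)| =|(0 2 7 8 6)| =5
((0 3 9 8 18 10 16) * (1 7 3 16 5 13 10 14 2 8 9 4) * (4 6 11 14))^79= ((0 16)(1 7 3 6 11 14 2 8 18 4)(5 13 10))^79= (0 16)(1 4 18 8 2 14 11 6 3 7)(5 13 10)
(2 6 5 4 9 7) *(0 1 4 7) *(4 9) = (0 1 9)(2 6 5 7) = [1, 9, 6, 3, 4, 7, 5, 2, 8, 0]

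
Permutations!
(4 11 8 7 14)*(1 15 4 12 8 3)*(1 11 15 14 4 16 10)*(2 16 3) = (1 14 12 8 7 4 15 3 11 2 16 10) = [0, 14, 16, 11, 15, 5, 6, 4, 7, 9, 1, 2, 8, 13, 12, 3, 10]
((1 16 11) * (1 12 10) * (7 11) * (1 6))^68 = (1 10 11 16 6 12 7)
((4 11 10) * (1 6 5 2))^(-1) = (1 2 5 6)(4 10 11)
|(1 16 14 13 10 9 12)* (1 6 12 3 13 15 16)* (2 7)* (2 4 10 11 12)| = 30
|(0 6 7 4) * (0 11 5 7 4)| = |(0 6 4 11 5 7)| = 6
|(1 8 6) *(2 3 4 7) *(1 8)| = |(2 3 4 7)(6 8)| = 4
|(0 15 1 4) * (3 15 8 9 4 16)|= |(0 8 9 4)(1 16 3 15)|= 4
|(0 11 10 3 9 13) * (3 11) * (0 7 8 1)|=|(0 3 9 13 7 8 1)(10 11)|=14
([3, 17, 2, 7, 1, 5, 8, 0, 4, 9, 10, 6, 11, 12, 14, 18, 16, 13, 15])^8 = (18)(0 7 3)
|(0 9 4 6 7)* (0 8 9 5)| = 10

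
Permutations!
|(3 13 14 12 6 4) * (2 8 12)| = 8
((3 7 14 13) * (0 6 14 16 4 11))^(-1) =(0 11 4 16 7 3 13 14 6)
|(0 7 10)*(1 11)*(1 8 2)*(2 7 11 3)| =15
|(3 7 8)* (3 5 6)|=5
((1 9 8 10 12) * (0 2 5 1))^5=((0 2 5 1 9 8 10 12))^5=(0 8 5 12 9 2 10 1)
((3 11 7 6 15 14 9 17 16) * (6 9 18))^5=((3 11 7 9 17 16)(6 15 14 18))^5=(3 16 17 9 7 11)(6 15 14 18)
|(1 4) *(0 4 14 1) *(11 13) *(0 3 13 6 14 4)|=|(1 4 3 13 11 6 14)|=7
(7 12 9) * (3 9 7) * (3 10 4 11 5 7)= (3 9 10 4 11 5 7 12)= [0, 1, 2, 9, 11, 7, 6, 12, 8, 10, 4, 5, 3]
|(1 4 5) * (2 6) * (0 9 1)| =|(0 9 1 4 5)(2 6)| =10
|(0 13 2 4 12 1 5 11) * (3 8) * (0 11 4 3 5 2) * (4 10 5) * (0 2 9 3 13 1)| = |(0 1 9 3 8 4 12)(2 13)(5 10)| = 14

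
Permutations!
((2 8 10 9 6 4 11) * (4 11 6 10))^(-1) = ((2 8 4 6 11)(9 10))^(-1) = (2 11 6 4 8)(9 10)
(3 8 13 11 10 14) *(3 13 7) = (3 8 7)(10 14 13 11) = [0, 1, 2, 8, 4, 5, 6, 3, 7, 9, 14, 10, 12, 11, 13]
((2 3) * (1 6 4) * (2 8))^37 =(1 6 4)(2 3 8)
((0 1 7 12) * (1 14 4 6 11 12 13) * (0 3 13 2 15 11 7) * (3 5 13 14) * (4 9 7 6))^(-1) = ((0 3 14 9 7 2 15 11 12 5 13 1))^(-1) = (0 1 13 5 12 11 15 2 7 9 14 3)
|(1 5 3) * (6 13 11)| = 3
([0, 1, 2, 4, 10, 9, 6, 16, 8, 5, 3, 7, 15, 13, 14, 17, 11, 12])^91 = (3 4 10)(5 9)(7 16 11)(12 15 17)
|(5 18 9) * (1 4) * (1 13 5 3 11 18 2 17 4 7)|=20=|(1 7)(2 17 4 13 5)(3 11 18 9)|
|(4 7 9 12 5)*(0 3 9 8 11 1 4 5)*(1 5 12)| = 10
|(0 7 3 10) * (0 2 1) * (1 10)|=4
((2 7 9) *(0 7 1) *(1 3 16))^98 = (16)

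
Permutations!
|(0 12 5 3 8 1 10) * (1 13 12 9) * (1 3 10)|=|(0 9 3 8 13 12 5 10)|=8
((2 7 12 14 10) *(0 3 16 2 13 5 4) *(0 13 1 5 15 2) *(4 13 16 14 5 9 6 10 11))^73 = ((0 3 14 11 4 16)(1 9 6 10)(2 7 12 5 13 15))^73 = (0 3 14 11 4 16)(1 9 6 10)(2 7 12 5 13 15)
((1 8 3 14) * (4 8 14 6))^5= (1 14)(3 6 4 8)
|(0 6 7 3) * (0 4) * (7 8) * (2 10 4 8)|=|(0 6 2 10 4)(3 8 7)|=15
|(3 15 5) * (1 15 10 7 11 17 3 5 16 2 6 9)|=|(1 15 16 2 6 9)(3 10 7 11 17)|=30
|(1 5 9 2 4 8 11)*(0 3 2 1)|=6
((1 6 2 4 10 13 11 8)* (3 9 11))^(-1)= (1 8 11 9 3 13 10 4 2 6)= ((1 6 2 4 10 13 3 9 11 8))^(-1)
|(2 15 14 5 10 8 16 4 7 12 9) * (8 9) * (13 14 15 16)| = 11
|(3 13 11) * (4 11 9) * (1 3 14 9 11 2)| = |(1 3 13 11 14 9 4 2)| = 8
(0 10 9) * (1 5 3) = (0 10 9)(1 5 3) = [10, 5, 2, 1, 4, 3, 6, 7, 8, 0, 9]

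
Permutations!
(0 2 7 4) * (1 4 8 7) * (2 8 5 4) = (0 8 7 5 4)(1 2) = [8, 2, 1, 3, 0, 4, 6, 5, 7]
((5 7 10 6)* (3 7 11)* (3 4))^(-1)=(3 4 11 5 6 10 7)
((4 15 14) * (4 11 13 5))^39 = ((4 15 14 11 13 5))^39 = (4 11)(5 14)(13 15)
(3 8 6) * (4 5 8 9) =[0, 1, 2, 9, 5, 8, 3, 7, 6, 4] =(3 9 4 5 8 6)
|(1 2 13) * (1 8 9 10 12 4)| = |(1 2 13 8 9 10 12 4)| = 8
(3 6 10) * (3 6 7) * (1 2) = (1 2)(3 7)(6 10) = [0, 2, 1, 7, 4, 5, 10, 3, 8, 9, 6]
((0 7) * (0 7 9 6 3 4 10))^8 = ((0 9 6 3 4 10))^8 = (0 6 4)(3 10 9)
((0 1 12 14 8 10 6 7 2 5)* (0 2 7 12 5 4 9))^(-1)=((0 1 5 2 4 9)(6 12 14 8 10))^(-1)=(0 9 4 2 5 1)(6 10 8 14 12)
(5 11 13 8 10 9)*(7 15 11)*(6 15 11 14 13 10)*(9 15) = (5 7 11 10 15 14 13 8 6 9) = [0, 1, 2, 3, 4, 7, 9, 11, 6, 5, 15, 10, 12, 8, 13, 14]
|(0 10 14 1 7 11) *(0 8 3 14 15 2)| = |(0 10 15 2)(1 7 11 8 3 14)| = 12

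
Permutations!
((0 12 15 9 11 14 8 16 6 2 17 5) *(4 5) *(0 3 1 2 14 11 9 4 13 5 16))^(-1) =(0 8 14 6 16 4 15 12)(1 3 5 13 17 2)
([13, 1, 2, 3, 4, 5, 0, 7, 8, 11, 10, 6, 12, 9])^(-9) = [13, 1, 2, 3, 4, 5, 0, 7, 8, 11, 10, 6, 12, 9]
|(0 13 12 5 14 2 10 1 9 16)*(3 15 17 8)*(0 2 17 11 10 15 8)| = |(0 13 12 5 14 17)(1 9 16 2 15 11 10)(3 8)| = 42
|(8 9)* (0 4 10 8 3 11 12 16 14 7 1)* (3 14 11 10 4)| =|(0 3 10 8 9 14 7 1)(11 12 16)| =24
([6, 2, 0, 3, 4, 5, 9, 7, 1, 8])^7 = [6, 2, 0, 3, 4, 5, 9, 7, 1, 8]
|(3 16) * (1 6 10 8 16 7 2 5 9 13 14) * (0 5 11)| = 14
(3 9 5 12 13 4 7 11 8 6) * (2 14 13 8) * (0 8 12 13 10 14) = [8, 1, 0, 9, 7, 13, 3, 11, 6, 5, 14, 2, 12, 4, 10] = (0 8 6 3 9 5 13 4 7 11 2)(10 14)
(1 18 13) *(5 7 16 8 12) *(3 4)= (1 18 13)(3 4)(5 7 16 8 12)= [0, 18, 2, 4, 3, 7, 6, 16, 12, 9, 10, 11, 5, 1, 14, 15, 8, 17, 13]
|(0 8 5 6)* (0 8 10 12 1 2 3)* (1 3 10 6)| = 9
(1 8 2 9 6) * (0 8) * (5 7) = [8, 0, 9, 3, 4, 7, 1, 5, 2, 6] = (0 8 2 9 6 1)(5 7)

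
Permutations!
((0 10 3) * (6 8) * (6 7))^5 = ((0 10 3)(6 8 7))^5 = (0 3 10)(6 7 8)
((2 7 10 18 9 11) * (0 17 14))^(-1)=((0 17 14)(2 7 10 18 9 11))^(-1)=(0 14 17)(2 11 9 18 10 7)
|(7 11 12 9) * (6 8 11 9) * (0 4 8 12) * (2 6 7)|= |(0 4 8 11)(2 6 12 7 9)|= 20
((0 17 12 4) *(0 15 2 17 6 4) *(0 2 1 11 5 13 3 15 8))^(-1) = (0 8 4 6)(1 15 3 13 5 11)(2 12 17)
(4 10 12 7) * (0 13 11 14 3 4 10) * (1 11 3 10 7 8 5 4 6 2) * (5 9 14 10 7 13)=[5, 11, 1, 6, 0, 4, 2, 13, 9, 14, 12, 10, 8, 3, 7]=(0 5 4)(1 11 10 12 8 9 14 7 13 3 6 2)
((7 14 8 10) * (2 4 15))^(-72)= ((2 4 15)(7 14 8 10))^(-72)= (15)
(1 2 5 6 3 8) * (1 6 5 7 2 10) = (1 10)(2 7)(3 8 6) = [0, 10, 7, 8, 4, 5, 3, 2, 6, 9, 1]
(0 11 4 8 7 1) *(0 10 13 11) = (1 10 13 11 4 8 7) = [0, 10, 2, 3, 8, 5, 6, 1, 7, 9, 13, 4, 12, 11]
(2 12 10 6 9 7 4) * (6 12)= (2 6 9 7 4)(10 12)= [0, 1, 6, 3, 2, 5, 9, 4, 8, 7, 12, 11, 10]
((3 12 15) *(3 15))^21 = ((15)(3 12))^21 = (15)(3 12)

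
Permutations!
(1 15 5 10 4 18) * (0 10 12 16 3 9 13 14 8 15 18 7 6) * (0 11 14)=[10, 18, 2, 9, 7, 12, 11, 6, 15, 13, 4, 14, 16, 0, 8, 5, 3, 17, 1]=(0 10 4 7 6 11 14 8 15 5 12 16 3 9 13)(1 18)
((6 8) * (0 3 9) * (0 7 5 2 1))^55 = ((0 3 9 7 5 2 1)(6 8))^55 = (0 1 2 5 7 9 3)(6 8)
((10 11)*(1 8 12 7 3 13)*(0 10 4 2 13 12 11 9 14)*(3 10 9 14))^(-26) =(0 3 7 14 9 12 10)(1 2 11)(4 8 13)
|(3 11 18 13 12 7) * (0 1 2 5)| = |(0 1 2 5)(3 11 18 13 12 7)| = 12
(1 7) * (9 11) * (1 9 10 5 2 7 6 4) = [0, 6, 7, 3, 1, 2, 4, 9, 8, 11, 5, 10] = (1 6 4)(2 7 9 11 10 5)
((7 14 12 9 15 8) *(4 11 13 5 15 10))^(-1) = (4 10 9 12 14 7 8 15 5 13 11)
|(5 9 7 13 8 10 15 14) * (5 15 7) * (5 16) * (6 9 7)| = |(5 7 13 8 10 6 9 16)(14 15)| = 8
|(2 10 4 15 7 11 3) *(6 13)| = 14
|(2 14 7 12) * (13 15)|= 4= |(2 14 7 12)(13 15)|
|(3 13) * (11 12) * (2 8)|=2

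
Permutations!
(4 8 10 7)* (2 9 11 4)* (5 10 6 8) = [0, 1, 9, 3, 5, 10, 8, 2, 6, 11, 7, 4] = (2 9 11 4 5 10 7)(6 8)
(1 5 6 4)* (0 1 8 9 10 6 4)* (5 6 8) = [1, 6, 2, 3, 5, 4, 0, 7, 9, 10, 8] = (0 1 6)(4 5)(8 9 10)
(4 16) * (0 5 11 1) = [5, 0, 2, 3, 16, 11, 6, 7, 8, 9, 10, 1, 12, 13, 14, 15, 4] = (0 5 11 1)(4 16)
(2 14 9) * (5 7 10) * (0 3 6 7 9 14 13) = (14)(0 3 6 7 10 5 9 2 13) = [3, 1, 13, 6, 4, 9, 7, 10, 8, 2, 5, 11, 12, 0, 14]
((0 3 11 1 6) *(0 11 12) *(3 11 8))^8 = (0 11 1 6 8 3 12)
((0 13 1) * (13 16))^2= ((0 16 13 1))^2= (0 13)(1 16)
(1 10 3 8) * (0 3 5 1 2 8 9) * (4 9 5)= [3, 10, 8, 5, 9, 1, 6, 7, 2, 0, 4]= (0 3 5 1 10 4 9)(2 8)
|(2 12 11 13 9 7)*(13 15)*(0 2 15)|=4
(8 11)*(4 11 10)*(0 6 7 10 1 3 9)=(0 6 7 10 4 11 8 1 3 9)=[6, 3, 2, 9, 11, 5, 7, 10, 1, 0, 4, 8]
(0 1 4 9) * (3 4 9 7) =(0 1 9)(3 4 7) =[1, 9, 2, 4, 7, 5, 6, 3, 8, 0]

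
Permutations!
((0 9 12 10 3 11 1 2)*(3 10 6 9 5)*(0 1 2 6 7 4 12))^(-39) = (12)(0 5 3 11 2 1 6 9)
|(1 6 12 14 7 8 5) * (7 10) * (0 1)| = |(0 1 6 12 14 10 7 8 5)| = 9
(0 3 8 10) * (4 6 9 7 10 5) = (0 3 8 5 4 6 9 7 10) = [3, 1, 2, 8, 6, 4, 9, 10, 5, 7, 0]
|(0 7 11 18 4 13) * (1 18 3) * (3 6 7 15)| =21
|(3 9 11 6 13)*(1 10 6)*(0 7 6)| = 9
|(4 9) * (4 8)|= 3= |(4 9 8)|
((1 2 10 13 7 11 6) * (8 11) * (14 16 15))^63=(16)(1 6 11 8 7 13 10 2)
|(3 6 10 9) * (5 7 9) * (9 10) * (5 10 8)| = 3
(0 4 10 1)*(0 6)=[4, 6, 2, 3, 10, 5, 0, 7, 8, 9, 1]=(0 4 10 1 6)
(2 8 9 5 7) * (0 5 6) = [5, 1, 8, 3, 4, 7, 0, 2, 9, 6] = (0 5 7 2 8 9 6)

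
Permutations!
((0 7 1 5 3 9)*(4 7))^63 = (9)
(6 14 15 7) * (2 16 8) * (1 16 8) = (1 16)(2 8)(6 14 15 7) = [0, 16, 8, 3, 4, 5, 14, 6, 2, 9, 10, 11, 12, 13, 15, 7, 1]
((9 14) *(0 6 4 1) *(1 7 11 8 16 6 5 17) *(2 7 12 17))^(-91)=(0 8 17 7 4 5 16 1 11 12 2 6)(9 14)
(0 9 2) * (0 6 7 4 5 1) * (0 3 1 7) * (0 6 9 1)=(0 1 3)(2 9)(4 5 7)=[1, 3, 9, 0, 5, 7, 6, 4, 8, 2]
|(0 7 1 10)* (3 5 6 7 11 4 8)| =10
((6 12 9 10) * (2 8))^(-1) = (2 8)(6 10 9 12)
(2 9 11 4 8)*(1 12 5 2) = (1 12 5 2 9 11 4 8) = [0, 12, 9, 3, 8, 2, 6, 7, 1, 11, 10, 4, 5]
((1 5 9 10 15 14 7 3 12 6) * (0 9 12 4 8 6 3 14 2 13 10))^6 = (1 6 8 4 3 12 5)(2 10)(13 15)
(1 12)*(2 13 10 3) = (1 12)(2 13 10 3) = [0, 12, 13, 2, 4, 5, 6, 7, 8, 9, 3, 11, 1, 10]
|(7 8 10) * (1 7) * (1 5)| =5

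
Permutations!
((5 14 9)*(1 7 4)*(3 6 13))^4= (1 7 4)(3 6 13)(5 14 9)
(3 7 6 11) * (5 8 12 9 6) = (3 7 5 8 12 9 6 11) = [0, 1, 2, 7, 4, 8, 11, 5, 12, 6, 10, 3, 9]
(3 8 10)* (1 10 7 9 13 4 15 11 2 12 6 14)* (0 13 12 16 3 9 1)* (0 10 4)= (0 13)(1 4 15 11 2 16 3 8 7)(6 14 10 9 12)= [13, 4, 16, 8, 15, 5, 14, 1, 7, 12, 9, 2, 6, 0, 10, 11, 3]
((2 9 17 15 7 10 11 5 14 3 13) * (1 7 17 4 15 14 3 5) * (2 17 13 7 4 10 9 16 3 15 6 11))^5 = (17)(1 4 6 11)(2 10 9 7 3 16)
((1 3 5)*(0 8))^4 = ((0 8)(1 3 5))^4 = (8)(1 3 5)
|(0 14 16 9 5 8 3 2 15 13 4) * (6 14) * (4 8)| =|(0 6 14 16 9 5 4)(2 15 13 8 3)| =35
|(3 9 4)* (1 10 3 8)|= 6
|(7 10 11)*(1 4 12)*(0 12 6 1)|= |(0 12)(1 4 6)(7 10 11)|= 6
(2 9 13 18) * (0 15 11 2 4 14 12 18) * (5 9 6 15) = (0 5 9 13)(2 6 15 11)(4 14 12 18) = [5, 1, 6, 3, 14, 9, 15, 7, 8, 13, 10, 2, 18, 0, 12, 11, 16, 17, 4]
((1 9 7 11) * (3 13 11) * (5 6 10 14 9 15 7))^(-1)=((1 15 7 3 13 11)(5 6 10 14 9))^(-1)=(1 11 13 3 7 15)(5 9 14 10 6)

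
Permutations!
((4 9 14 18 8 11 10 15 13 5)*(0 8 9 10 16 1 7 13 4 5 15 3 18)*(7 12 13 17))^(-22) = ((0 8 11 16 1 12 13 15 4 10 3 18 9 14)(7 17))^(-22) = (0 13 9 1 3 11 4)(8 15 14 12 18 16 10)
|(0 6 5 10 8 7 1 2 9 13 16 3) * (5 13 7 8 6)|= 28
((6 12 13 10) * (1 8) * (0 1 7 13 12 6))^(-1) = ((0 1 8 7 13 10))^(-1) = (0 10 13 7 8 1)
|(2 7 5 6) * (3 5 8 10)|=|(2 7 8 10 3 5 6)|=7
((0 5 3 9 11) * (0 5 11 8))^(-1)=((0 11 5 3 9 8))^(-1)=(0 8 9 3 5 11)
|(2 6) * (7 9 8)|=|(2 6)(7 9 8)|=6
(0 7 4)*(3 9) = (0 7 4)(3 9) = [7, 1, 2, 9, 0, 5, 6, 4, 8, 3]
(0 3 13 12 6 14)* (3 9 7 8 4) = (0 9 7 8 4 3 13 12 6 14) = [9, 1, 2, 13, 3, 5, 14, 8, 4, 7, 10, 11, 6, 12, 0]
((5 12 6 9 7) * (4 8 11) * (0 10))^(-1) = (0 10)(4 11 8)(5 7 9 6 12)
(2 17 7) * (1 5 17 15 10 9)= [0, 5, 15, 3, 4, 17, 6, 2, 8, 1, 9, 11, 12, 13, 14, 10, 16, 7]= (1 5 17 7 2 15 10 9)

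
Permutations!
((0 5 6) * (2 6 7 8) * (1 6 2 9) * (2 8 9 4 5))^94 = ((0 2 8 4 5 7 9 1 6))^94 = (0 5 6 4 1 8 9 2 7)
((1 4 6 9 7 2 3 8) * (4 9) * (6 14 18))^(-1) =(1 8 3 2 7 9)(4 6 18 14)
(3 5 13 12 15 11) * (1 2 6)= (1 2 6)(3 5 13 12 15 11)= [0, 2, 6, 5, 4, 13, 1, 7, 8, 9, 10, 3, 15, 12, 14, 11]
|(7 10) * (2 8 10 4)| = |(2 8 10 7 4)| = 5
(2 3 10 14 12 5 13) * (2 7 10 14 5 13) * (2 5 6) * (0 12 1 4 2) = (0 12 13 7 10 6)(1 4 2 3 14) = [12, 4, 3, 14, 2, 5, 0, 10, 8, 9, 6, 11, 13, 7, 1]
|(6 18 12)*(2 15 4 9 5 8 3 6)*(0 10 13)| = 30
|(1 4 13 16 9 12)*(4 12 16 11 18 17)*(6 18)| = |(1 12)(4 13 11 6 18 17)(9 16)| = 6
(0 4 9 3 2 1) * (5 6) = [4, 0, 1, 2, 9, 6, 5, 7, 8, 3] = (0 4 9 3 2 1)(5 6)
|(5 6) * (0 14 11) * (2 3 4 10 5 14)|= |(0 2 3 4 10 5 6 14 11)|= 9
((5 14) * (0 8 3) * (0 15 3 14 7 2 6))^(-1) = ((0 8 14 5 7 2 6)(3 15))^(-1) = (0 6 2 7 5 14 8)(3 15)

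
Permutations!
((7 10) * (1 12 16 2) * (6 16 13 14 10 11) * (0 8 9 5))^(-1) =(0 5 9 8)(1 2 16 6 11 7 10 14 13 12)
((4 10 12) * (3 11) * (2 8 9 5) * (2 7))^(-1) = ((2 8 9 5 7)(3 11)(4 10 12))^(-1) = (2 7 5 9 8)(3 11)(4 12 10)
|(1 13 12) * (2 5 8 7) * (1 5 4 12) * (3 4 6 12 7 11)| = 18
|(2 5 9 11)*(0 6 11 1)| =|(0 6 11 2 5 9 1)| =7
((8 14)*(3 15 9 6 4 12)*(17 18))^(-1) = ((3 15 9 6 4 12)(8 14)(17 18))^(-1) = (3 12 4 6 9 15)(8 14)(17 18)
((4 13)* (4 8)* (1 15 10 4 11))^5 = ((1 15 10 4 13 8 11))^5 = (1 8 4 15 11 13 10)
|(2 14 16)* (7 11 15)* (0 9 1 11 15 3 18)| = 6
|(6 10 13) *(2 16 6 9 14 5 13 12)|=|(2 16 6 10 12)(5 13 9 14)|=20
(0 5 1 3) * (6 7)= (0 5 1 3)(6 7)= [5, 3, 2, 0, 4, 1, 7, 6]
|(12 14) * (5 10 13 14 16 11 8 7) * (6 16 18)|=11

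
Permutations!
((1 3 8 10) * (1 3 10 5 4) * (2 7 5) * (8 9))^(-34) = ((1 10 3 9 8 2 7 5 4))^(-34) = (1 3 8 7 4 10 9 2 5)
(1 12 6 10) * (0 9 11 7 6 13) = (0 9 11 7 6 10 1 12 13) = [9, 12, 2, 3, 4, 5, 10, 6, 8, 11, 1, 7, 13, 0]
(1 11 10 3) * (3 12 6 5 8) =(1 11 10 12 6 5 8 3) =[0, 11, 2, 1, 4, 8, 5, 7, 3, 9, 12, 10, 6]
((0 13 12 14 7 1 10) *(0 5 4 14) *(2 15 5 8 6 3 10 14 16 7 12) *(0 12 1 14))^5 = (0 4)(1 5)(2 7)(3 10 8 6)(13 16)(14 15)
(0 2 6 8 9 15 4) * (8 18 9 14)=(0 2 6 18 9 15 4)(8 14)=[2, 1, 6, 3, 0, 5, 18, 7, 14, 15, 10, 11, 12, 13, 8, 4, 16, 17, 9]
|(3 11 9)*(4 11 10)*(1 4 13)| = |(1 4 11 9 3 10 13)| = 7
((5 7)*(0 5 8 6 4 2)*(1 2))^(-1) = (0 2 1 4 6 8 7 5)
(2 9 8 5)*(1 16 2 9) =(1 16 2)(5 9 8) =[0, 16, 1, 3, 4, 9, 6, 7, 5, 8, 10, 11, 12, 13, 14, 15, 2]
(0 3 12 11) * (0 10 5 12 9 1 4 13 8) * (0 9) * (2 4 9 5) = (0 3)(1 9)(2 4 13 8 5 12 11 10) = [3, 9, 4, 0, 13, 12, 6, 7, 5, 1, 2, 10, 11, 8]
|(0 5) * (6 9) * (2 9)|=6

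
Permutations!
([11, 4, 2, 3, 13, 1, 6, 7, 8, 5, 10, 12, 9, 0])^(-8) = (13)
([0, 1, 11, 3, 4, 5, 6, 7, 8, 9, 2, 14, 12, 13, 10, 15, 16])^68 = (16)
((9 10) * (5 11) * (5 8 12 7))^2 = ((5 11 8 12 7)(9 10))^2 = (5 8 7 11 12)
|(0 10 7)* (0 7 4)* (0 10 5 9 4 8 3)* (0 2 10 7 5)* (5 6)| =|(2 10 8 3)(4 7 6 5 9)| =20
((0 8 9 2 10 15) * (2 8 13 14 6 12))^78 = (0 10 12 14)(2 6 13 15)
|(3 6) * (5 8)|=2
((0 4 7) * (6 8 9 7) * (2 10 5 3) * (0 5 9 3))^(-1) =((0 4 6 8 3 2 10 9 7 5))^(-1) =(0 5 7 9 10 2 3 8 6 4)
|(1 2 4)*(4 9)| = |(1 2 9 4)| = 4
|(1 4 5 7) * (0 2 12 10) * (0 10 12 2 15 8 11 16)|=20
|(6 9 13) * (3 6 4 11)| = 6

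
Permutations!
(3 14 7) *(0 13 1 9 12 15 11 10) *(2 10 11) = (0 13 1 9 12 15 2 10)(3 14 7) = [13, 9, 10, 14, 4, 5, 6, 3, 8, 12, 0, 11, 15, 1, 7, 2]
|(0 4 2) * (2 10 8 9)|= |(0 4 10 8 9 2)|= 6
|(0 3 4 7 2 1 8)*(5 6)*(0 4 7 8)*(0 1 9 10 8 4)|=|(0 3 7 2 9 10 8)(5 6)|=14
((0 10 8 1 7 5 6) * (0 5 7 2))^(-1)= (0 2 1 8 10)(5 6)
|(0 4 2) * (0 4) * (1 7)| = |(1 7)(2 4)| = 2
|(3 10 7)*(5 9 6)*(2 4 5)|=15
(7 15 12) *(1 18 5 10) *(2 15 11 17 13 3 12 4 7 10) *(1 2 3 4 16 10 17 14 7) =[0, 18, 15, 12, 1, 3, 6, 11, 8, 9, 2, 14, 17, 4, 7, 16, 10, 13, 5] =(1 18 5 3 12 17 13 4)(2 15 16 10)(7 11 14)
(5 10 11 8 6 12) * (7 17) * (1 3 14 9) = (1 3 14 9)(5 10 11 8 6 12)(7 17) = [0, 3, 2, 14, 4, 10, 12, 17, 6, 1, 11, 8, 5, 13, 9, 15, 16, 7]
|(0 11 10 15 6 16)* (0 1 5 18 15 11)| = |(1 5 18 15 6 16)(10 11)| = 6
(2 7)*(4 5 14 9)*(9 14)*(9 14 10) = (2 7)(4 5 14 10 9) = [0, 1, 7, 3, 5, 14, 6, 2, 8, 4, 9, 11, 12, 13, 10]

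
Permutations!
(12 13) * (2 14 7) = (2 14 7)(12 13) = [0, 1, 14, 3, 4, 5, 6, 2, 8, 9, 10, 11, 13, 12, 7]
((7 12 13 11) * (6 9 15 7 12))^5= (6 9 15 7)(11 13 12)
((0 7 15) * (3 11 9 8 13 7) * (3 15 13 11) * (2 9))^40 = ((0 15)(2 9 8 11)(7 13))^40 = (15)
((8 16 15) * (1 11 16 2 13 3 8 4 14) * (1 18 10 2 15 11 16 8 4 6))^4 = ((1 16 11 8 15 6)(2 13 3 4 14 18 10))^4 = (1 15 11)(2 14 13 18 3 10 4)(6 8 16)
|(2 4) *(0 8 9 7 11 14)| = |(0 8 9 7 11 14)(2 4)| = 6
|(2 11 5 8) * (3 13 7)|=12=|(2 11 5 8)(3 13 7)|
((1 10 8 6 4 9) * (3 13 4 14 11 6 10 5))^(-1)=((1 5 3 13 4 9)(6 14 11)(8 10))^(-1)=(1 9 4 13 3 5)(6 11 14)(8 10)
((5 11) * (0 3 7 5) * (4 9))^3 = (0 5 3 11 7)(4 9)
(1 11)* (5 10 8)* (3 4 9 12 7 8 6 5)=(1 11)(3 4 9 12 7 8)(5 10 6)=[0, 11, 2, 4, 9, 10, 5, 8, 3, 12, 6, 1, 7]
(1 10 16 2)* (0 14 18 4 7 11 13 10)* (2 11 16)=(0 14 18 4 7 16 11 13 10 2 1)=[14, 0, 1, 3, 7, 5, 6, 16, 8, 9, 2, 13, 12, 10, 18, 15, 11, 17, 4]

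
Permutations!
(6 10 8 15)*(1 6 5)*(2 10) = (1 6 2 10 8 15 5) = [0, 6, 10, 3, 4, 1, 2, 7, 15, 9, 8, 11, 12, 13, 14, 5]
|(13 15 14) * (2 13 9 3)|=|(2 13 15 14 9 3)|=6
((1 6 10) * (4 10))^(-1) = (1 10 4 6)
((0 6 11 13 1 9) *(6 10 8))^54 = ((0 10 8 6 11 13 1 9))^54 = (0 1 11 8)(6 10 9 13)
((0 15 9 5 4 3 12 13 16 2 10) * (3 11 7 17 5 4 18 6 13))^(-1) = (0 10 2 16 13 6 18 5 17 7 11 4 9 15)(3 12)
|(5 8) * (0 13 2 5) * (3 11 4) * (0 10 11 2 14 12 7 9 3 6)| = 14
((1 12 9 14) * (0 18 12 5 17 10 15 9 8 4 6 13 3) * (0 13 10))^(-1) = (0 17 5 1 14 9 15 10 6 4 8 12 18)(3 13)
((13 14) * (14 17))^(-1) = ((13 17 14))^(-1) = (13 14 17)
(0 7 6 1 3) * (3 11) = (0 7 6 1 11 3) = [7, 11, 2, 0, 4, 5, 1, 6, 8, 9, 10, 3]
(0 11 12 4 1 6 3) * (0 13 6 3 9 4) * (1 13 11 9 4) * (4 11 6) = (0 9 1 3 6 11 12)(4 13) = [9, 3, 2, 6, 13, 5, 11, 7, 8, 1, 10, 12, 0, 4]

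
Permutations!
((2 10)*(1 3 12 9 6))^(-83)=(1 12 6 3 9)(2 10)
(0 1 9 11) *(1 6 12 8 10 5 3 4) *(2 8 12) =[6, 9, 8, 4, 1, 3, 2, 7, 10, 11, 5, 0, 12] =(12)(0 6 2 8 10 5 3 4 1 9 11)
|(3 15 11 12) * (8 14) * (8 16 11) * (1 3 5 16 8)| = |(1 3 15)(5 16 11 12)(8 14)| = 12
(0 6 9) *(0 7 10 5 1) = (0 6 9 7 10 5 1) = [6, 0, 2, 3, 4, 1, 9, 10, 8, 7, 5]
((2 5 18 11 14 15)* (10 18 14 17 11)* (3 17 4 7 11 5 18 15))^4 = (18)(4 7 11)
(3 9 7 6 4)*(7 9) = (9)(3 7 6 4) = [0, 1, 2, 7, 3, 5, 4, 6, 8, 9]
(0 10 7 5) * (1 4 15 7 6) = (0 10 6 1 4 15 7 5) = [10, 4, 2, 3, 15, 0, 1, 5, 8, 9, 6, 11, 12, 13, 14, 7]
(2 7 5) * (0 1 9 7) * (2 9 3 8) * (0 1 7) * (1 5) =(0 7 1 3 8 2 5 9) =[7, 3, 5, 8, 4, 9, 6, 1, 2, 0]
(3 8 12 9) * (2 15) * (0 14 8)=(0 14 8 12 9 3)(2 15)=[14, 1, 15, 0, 4, 5, 6, 7, 12, 3, 10, 11, 9, 13, 8, 2]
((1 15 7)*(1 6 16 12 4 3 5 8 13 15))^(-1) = (3 4 12 16 6 7 15 13 8 5)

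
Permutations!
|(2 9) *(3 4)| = 2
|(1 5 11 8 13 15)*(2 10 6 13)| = |(1 5 11 8 2 10 6 13 15)| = 9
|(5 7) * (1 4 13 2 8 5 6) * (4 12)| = 9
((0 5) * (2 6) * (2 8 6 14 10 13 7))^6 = (2 14 10 13 7)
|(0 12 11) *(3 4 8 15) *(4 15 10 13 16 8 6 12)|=|(0 4 6 12 11)(3 15)(8 10 13 16)|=20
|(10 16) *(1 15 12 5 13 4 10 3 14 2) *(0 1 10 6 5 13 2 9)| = 14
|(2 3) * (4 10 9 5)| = 4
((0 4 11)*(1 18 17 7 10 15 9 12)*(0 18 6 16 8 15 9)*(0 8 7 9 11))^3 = (0 4)(1 7 18 12 16 11 9 6 10 17)(8 15)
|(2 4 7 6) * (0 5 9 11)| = 4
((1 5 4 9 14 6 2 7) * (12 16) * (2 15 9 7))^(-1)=((1 5 4 7)(6 15 9 14)(12 16))^(-1)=(1 7 4 5)(6 14 9 15)(12 16)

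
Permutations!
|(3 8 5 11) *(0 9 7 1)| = |(0 9 7 1)(3 8 5 11)| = 4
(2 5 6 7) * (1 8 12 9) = [0, 8, 5, 3, 4, 6, 7, 2, 12, 1, 10, 11, 9] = (1 8 12 9)(2 5 6 7)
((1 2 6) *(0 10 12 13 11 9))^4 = (0 11 12)(1 2 6)(9 13 10)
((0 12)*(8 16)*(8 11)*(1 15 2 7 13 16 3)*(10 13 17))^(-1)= (0 12)(1 3 8 11 16 13 10 17 7 2 15)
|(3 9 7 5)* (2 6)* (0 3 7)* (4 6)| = |(0 3 9)(2 4 6)(5 7)| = 6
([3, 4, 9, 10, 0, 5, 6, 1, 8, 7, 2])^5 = [7, 2, 0, 1, 9, 5, 6, 10, 8, 3, 4]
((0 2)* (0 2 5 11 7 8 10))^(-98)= ((0 5 11 7 8 10))^(-98)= (0 8 11)(5 10 7)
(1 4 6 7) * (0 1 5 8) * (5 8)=(0 1 4 6 7 8)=[1, 4, 2, 3, 6, 5, 7, 8, 0]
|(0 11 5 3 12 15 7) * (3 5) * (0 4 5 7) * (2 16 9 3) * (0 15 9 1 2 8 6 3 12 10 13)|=|(0 11 8 6 3 10 13)(1 2 16)(4 5 7)(9 12)|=42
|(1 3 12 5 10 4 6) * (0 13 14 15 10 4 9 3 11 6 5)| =24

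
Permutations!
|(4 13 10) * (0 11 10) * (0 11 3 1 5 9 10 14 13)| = 21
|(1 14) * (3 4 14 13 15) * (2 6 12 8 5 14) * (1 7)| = 12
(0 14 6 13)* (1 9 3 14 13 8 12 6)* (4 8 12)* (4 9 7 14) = (0 13)(1 7 14)(3 4 8 9)(6 12) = [13, 7, 2, 4, 8, 5, 12, 14, 9, 3, 10, 11, 6, 0, 1]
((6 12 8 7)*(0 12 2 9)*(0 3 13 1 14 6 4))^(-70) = ((0 12 8 7 4)(1 14 6 2 9 3 13))^(-70) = (14)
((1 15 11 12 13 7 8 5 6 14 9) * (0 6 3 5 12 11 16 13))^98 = ((0 6 14 9 1 15 16 13 7 8 12)(3 5))^98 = (0 12 8 7 13 16 15 1 9 14 6)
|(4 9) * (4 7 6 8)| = |(4 9 7 6 8)| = 5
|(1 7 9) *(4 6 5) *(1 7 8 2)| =6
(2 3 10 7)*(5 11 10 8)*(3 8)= (2 8 5 11 10 7)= [0, 1, 8, 3, 4, 11, 6, 2, 5, 9, 7, 10]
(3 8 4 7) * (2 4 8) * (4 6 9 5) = (2 6 9 5 4 7 3) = [0, 1, 6, 2, 7, 4, 9, 3, 8, 5]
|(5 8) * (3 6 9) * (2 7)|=|(2 7)(3 6 9)(5 8)|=6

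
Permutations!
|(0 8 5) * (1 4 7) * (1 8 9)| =|(0 9 1 4 7 8 5)| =7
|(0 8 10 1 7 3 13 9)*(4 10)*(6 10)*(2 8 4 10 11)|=|(0 4 6 11 2 8 10 1 7 3 13 9)|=12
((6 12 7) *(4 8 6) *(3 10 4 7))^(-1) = ((3 10 4 8 6 12))^(-1) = (3 12 6 8 4 10)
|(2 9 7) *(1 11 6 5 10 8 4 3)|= |(1 11 6 5 10 8 4 3)(2 9 7)|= 24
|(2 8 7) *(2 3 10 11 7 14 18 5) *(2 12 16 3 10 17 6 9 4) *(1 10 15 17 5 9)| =84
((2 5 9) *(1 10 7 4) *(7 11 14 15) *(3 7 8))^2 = (1 11 15 3 4 10 14 8 7)(2 9 5)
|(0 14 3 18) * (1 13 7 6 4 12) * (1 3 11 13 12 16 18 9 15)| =45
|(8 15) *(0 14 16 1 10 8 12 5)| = |(0 14 16 1 10 8 15 12 5)| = 9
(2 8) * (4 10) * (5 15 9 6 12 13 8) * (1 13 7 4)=(1 13 8 2 5 15 9 6 12 7 4 10)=[0, 13, 5, 3, 10, 15, 12, 4, 2, 6, 1, 11, 7, 8, 14, 9]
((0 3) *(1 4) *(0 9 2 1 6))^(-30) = (0 4 2 3 6 1 9)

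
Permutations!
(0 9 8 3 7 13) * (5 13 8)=(0 9 5 13)(3 7 8)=[9, 1, 2, 7, 4, 13, 6, 8, 3, 5, 10, 11, 12, 0]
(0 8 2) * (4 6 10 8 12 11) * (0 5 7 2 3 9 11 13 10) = (0 12 13 10 8 3 9 11 4 6)(2 5 7) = [12, 1, 5, 9, 6, 7, 0, 2, 3, 11, 8, 4, 13, 10]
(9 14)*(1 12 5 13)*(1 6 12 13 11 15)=(1 13 6 12 5 11 15)(9 14)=[0, 13, 2, 3, 4, 11, 12, 7, 8, 14, 10, 15, 5, 6, 9, 1]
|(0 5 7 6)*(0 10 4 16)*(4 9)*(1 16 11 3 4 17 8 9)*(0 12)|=24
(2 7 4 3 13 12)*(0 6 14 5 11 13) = (0 6 14 5 11 13 12 2 7 4 3) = [6, 1, 7, 0, 3, 11, 14, 4, 8, 9, 10, 13, 2, 12, 5]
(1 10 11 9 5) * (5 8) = (1 10 11 9 8 5) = [0, 10, 2, 3, 4, 1, 6, 7, 5, 8, 11, 9]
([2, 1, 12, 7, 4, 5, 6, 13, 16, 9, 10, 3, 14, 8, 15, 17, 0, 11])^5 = [17, 1, 11, 0, 4, 5, 6, 2, 14, 9, 10, 16, 3, 12, 7, 13, 15, 8]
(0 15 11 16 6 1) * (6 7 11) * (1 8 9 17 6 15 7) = (0 7 11 16 1)(6 8 9 17) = [7, 0, 2, 3, 4, 5, 8, 11, 9, 17, 10, 16, 12, 13, 14, 15, 1, 6]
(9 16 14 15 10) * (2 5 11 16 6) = (2 5 11 16 14 15 10 9 6) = [0, 1, 5, 3, 4, 11, 2, 7, 8, 6, 9, 16, 12, 13, 15, 10, 14]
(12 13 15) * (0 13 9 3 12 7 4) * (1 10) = (0 13 15 7 4)(1 10)(3 12 9) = [13, 10, 2, 12, 0, 5, 6, 4, 8, 3, 1, 11, 9, 15, 14, 7]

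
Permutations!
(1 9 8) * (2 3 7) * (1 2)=[0, 9, 3, 7, 4, 5, 6, 1, 2, 8]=(1 9 8 2 3 7)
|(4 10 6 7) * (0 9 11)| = |(0 9 11)(4 10 6 7)| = 12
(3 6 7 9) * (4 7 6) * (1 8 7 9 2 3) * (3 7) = [0, 8, 7, 4, 9, 5, 6, 2, 3, 1] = (1 8 3 4 9)(2 7)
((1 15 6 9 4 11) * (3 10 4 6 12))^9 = ((1 15 12 3 10 4 11)(6 9))^9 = (1 12 10 11 15 3 4)(6 9)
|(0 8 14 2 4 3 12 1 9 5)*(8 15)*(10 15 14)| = |(0 14 2 4 3 12 1 9 5)(8 10 15)| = 9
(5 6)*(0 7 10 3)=(0 7 10 3)(5 6)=[7, 1, 2, 0, 4, 6, 5, 10, 8, 9, 3]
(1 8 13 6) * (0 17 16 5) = [17, 8, 2, 3, 4, 0, 1, 7, 13, 9, 10, 11, 12, 6, 14, 15, 5, 16] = (0 17 16 5)(1 8 13 6)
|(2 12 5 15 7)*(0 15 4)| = 7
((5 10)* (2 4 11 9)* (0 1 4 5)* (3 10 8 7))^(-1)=(0 10 3 7 8 5 2 9 11 4 1)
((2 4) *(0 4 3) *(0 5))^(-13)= ((0 4 2 3 5))^(-13)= (0 2 5 4 3)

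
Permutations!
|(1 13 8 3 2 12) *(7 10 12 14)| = |(1 13 8 3 2 14 7 10 12)| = 9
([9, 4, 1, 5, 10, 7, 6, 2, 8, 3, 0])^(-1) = [10, 2, 7, 9, 1, 3, 6, 5, 8, 0, 4]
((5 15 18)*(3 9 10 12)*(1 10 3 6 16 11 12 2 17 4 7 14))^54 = (18)(1 7 17 10 14 4 2)(6 11)(12 16)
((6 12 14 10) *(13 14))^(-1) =(6 10 14 13 12)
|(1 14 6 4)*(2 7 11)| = 12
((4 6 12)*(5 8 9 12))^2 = (4 5 9)(6 8 12) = ((4 6 5 8 9 12))^2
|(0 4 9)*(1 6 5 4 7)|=7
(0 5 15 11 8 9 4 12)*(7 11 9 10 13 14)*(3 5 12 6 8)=(0 12)(3 5 15 9 4 6 8 10 13 14 7 11)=[12, 1, 2, 5, 6, 15, 8, 11, 10, 4, 13, 3, 0, 14, 7, 9]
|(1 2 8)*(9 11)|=6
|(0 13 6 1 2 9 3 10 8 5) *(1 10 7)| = 30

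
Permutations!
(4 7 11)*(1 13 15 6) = (1 13 15 6)(4 7 11) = [0, 13, 2, 3, 7, 5, 1, 11, 8, 9, 10, 4, 12, 15, 14, 6]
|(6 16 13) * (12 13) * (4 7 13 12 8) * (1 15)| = |(1 15)(4 7 13 6 16 8)| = 6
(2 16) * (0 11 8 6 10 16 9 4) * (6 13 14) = (0 11 8 13 14 6 10 16 2 9 4) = [11, 1, 9, 3, 0, 5, 10, 7, 13, 4, 16, 8, 12, 14, 6, 15, 2]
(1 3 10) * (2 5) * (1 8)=[0, 3, 5, 10, 4, 2, 6, 7, 1, 9, 8]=(1 3 10 8)(2 5)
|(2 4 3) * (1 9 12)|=3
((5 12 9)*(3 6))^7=((3 6)(5 12 9))^7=(3 6)(5 12 9)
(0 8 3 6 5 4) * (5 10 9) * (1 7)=(0 8 3 6 10 9 5 4)(1 7)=[8, 7, 2, 6, 0, 4, 10, 1, 3, 5, 9]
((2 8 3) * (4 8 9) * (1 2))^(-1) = ((1 2 9 4 8 3))^(-1) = (1 3 8 4 9 2)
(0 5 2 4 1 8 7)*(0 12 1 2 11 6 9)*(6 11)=(0 5 6 9)(1 8 7 12)(2 4)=[5, 8, 4, 3, 2, 6, 9, 12, 7, 0, 10, 11, 1]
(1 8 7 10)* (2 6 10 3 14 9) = [0, 8, 6, 14, 4, 5, 10, 3, 7, 2, 1, 11, 12, 13, 9] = (1 8 7 3 14 9 2 6 10)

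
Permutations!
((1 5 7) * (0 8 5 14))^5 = ((0 8 5 7 1 14))^5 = (0 14 1 7 5 8)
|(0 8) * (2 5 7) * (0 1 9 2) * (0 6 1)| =6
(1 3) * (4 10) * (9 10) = (1 3)(4 9 10) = [0, 3, 2, 1, 9, 5, 6, 7, 8, 10, 4]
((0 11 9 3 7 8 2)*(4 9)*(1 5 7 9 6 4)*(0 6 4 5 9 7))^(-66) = (0 3 6 1 8)(2 11 7 5 9)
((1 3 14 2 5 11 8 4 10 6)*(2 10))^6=(1 3 14 10 6)(2 5 11 8 4)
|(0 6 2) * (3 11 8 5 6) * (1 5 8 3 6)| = 6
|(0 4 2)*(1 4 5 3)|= 6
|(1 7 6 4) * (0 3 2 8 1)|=|(0 3 2 8 1 7 6 4)|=8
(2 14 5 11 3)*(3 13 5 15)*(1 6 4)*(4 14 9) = [0, 6, 9, 2, 1, 11, 14, 7, 8, 4, 10, 13, 12, 5, 15, 3] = (1 6 14 15 3 2 9 4)(5 11 13)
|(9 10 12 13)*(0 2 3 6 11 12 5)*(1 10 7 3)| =|(0 2 1 10 5)(3 6 11 12 13 9 7)| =35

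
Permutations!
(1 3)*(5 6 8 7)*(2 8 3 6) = [0, 6, 8, 1, 4, 2, 3, 5, 7] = (1 6 3)(2 8 7 5)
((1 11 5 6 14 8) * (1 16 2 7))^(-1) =((1 11 5 6 14 8 16 2 7))^(-1) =(1 7 2 16 8 14 6 5 11)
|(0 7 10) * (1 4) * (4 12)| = 3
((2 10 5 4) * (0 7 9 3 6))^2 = (0 9 6 7 3)(2 5)(4 10)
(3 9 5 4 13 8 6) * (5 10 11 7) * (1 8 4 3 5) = (1 8 6 5 3 9 10 11 7)(4 13) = [0, 8, 2, 9, 13, 3, 5, 1, 6, 10, 11, 7, 12, 4]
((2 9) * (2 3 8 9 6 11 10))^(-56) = (11)(3 8 9)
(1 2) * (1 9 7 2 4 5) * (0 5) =(0 5 1 4)(2 9 7) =[5, 4, 9, 3, 0, 1, 6, 2, 8, 7]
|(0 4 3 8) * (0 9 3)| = |(0 4)(3 8 9)| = 6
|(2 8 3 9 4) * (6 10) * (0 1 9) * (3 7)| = 8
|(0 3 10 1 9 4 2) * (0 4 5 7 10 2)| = |(0 3 2 4)(1 9 5 7 10)| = 20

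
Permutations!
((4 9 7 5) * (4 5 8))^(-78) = (4 7)(8 9) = ((4 9 7 8))^(-78)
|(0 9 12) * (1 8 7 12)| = |(0 9 1 8 7 12)| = 6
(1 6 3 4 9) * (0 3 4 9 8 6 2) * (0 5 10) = [3, 2, 5, 9, 8, 10, 4, 7, 6, 1, 0] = (0 3 9 1 2 5 10)(4 8 6)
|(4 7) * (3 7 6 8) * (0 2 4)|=|(0 2 4 6 8 3 7)|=7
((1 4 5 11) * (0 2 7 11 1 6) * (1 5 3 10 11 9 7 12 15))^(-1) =(0 6 11 10 3 4 1 15 12 2)(7 9)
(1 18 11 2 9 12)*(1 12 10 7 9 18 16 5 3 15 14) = (1 16 5 3 15 14)(2 18 11)(7 9 10) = [0, 16, 18, 15, 4, 3, 6, 9, 8, 10, 7, 2, 12, 13, 1, 14, 5, 17, 11]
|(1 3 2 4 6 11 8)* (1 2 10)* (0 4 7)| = 21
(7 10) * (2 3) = (2 3)(7 10) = [0, 1, 3, 2, 4, 5, 6, 10, 8, 9, 7]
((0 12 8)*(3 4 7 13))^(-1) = ((0 12 8)(3 4 7 13))^(-1) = (0 8 12)(3 13 7 4)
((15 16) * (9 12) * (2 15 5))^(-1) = (2 5 16 15)(9 12)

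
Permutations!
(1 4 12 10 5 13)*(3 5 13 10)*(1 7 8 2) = [0, 4, 1, 5, 12, 10, 6, 8, 2, 9, 13, 11, 3, 7] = (1 4 12 3 5 10 13 7 8 2)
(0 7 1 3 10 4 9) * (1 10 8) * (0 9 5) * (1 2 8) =(0 7 10 4 5)(1 3)(2 8) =[7, 3, 8, 1, 5, 0, 6, 10, 2, 9, 4]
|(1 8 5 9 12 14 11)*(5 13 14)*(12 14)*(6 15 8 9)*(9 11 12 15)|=30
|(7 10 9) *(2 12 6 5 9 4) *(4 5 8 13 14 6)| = 12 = |(2 12 4)(5 9 7 10)(6 8 13 14)|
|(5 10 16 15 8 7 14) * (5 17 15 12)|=|(5 10 16 12)(7 14 17 15 8)|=20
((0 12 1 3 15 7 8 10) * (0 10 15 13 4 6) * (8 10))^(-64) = (15)(0 6 4 13 3 1 12)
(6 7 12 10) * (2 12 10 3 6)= (2 12 3 6 7 10)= [0, 1, 12, 6, 4, 5, 7, 10, 8, 9, 2, 11, 3]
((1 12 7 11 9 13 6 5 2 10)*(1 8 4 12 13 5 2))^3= ((1 13 6 2 10 8 4 12 7 11 9 5))^3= (1 2 4 11)(5 6 8 7)(9 13 10 12)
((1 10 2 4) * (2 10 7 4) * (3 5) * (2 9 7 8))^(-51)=((10)(1 8 2 9 7 4)(3 5))^(-51)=(10)(1 9)(2 4)(3 5)(7 8)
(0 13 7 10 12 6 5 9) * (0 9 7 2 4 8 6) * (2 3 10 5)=(0 13 3 10 12)(2 4 8 6)(5 7)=[13, 1, 4, 10, 8, 7, 2, 5, 6, 9, 12, 11, 0, 3]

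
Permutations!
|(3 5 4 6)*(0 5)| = 5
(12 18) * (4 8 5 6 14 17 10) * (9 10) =[0, 1, 2, 3, 8, 6, 14, 7, 5, 10, 4, 11, 18, 13, 17, 15, 16, 9, 12] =(4 8 5 6 14 17 9 10)(12 18)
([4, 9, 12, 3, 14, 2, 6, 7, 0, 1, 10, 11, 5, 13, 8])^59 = [8, 9, 5, 3, 0, 12, 6, 7, 14, 1, 10, 11, 2, 13, 4]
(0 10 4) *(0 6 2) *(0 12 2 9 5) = (0 10 4 6 9 5)(2 12) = [10, 1, 12, 3, 6, 0, 9, 7, 8, 5, 4, 11, 2]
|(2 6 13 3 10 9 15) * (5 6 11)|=9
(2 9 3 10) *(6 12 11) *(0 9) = (0 9 3 10 2)(6 12 11) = [9, 1, 0, 10, 4, 5, 12, 7, 8, 3, 2, 6, 11]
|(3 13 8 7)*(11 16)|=|(3 13 8 7)(11 16)|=4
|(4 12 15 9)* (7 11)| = 4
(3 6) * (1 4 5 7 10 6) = (1 4 5 7 10 6 3) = [0, 4, 2, 1, 5, 7, 3, 10, 8, 9, 6]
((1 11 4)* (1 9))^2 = (1 4)(9 11)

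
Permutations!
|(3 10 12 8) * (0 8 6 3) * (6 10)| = 2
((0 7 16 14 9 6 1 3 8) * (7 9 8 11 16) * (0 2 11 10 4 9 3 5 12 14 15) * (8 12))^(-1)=((0 3 10 4 9 6 1 5 8 2 11 16 15)(12 14))^(-1)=(0 15 16 11 2 8 5 1 6 9 4 10 3)(12 14)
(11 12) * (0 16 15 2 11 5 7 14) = (0 16 15 2 11 12 5 7 14) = [16, 1, 11, 3, 4, 7, 6, 14, 8, 9, 10, 12, 5, 13, 0, 2, 15]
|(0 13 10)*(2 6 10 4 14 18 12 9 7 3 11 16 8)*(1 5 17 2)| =18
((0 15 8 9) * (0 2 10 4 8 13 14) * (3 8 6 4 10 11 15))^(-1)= (0 14 13 15 11 2 9 8 3)(4 6)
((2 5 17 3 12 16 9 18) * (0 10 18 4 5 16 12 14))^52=(0 17 9 18 14 5 16 10 3 4 2)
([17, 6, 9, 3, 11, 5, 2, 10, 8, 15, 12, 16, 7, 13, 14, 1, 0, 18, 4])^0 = (18)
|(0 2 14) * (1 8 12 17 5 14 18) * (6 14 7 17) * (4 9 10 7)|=24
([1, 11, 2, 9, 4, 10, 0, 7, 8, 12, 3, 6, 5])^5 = [1, 11, 2, 3, 4, 5, 0, 7, 8, 9, 10, 6, 12]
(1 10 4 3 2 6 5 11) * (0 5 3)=(0 5 11 1 10 4)(2 6 3)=[5, 10, 6, 2, 0, 11, 3, 7, 8, 9, 4, 1]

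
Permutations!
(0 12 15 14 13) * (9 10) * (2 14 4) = [12, 1, 14, 3, 2, 5, 6, 7, 8, 10, 9, 11, 15, 0, 13, 4] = (0 12 15 4 2 14 13)(9 10)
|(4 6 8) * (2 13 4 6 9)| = 4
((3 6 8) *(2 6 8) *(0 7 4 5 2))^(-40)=(8)(0 4 2)(5 6 7)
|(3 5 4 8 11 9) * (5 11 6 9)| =|(3 11 5 4 8 6 9)| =7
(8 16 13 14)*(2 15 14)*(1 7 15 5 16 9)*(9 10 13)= [0, 7, 5, 3, 4, 16, 6, 15, 10, 1, 13, 11, 12, 2, 8, 14, 9]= (1 7 15 14 8 10 13 2 5 16 9)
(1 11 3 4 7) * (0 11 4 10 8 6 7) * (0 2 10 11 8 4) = (0 8 6 7 1)(2 10 4)(3 11) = [8, 0, 10, 11, 2, 5, 7, 1, 6, 9, 4, 3]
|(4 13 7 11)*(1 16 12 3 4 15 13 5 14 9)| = |(1 16 12 3 4 5 14 9)(7 11 15 13)| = 8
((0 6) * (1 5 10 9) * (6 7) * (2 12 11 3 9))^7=((0 7 6)(1 5 10 2 12 11 3 9))^7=(0 7 6)(1 9 3 11 12 2 10 5)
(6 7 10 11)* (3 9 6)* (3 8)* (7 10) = (3 9 6 10 11 8) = [0, 1, 2, 9, 4, 5, 10, 7, 3, 6, 11, 8]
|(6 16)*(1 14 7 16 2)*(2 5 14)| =10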